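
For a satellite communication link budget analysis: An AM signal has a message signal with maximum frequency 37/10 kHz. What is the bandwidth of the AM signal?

In AM (double-sideband), the bandwidth is twice the message frequency.
BW = 2 * f_m = 2 * 37/10 kHz = 37/5 kHz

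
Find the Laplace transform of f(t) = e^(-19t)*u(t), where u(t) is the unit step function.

Standard Laplace transform pair:
e^(-at)*u(t) <-> 1/(s+a)
With a = 19: L{e^(-19t)*u(t)} = 1/(s+19), ROC: Re(s) > -19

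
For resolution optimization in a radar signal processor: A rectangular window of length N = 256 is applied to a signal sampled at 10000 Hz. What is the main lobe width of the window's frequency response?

For a rectangular window of length N,
the main lobe width in frequency is 2*f_s/N.
= 2*10000/256 = 625/8 Hz
This determines the minimum frequency separation for resolving two sinusoids.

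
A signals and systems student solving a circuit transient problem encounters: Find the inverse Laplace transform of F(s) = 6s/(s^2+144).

Standard pair: s/(s^2+w^2) <-> cos(wt)*u(t)
With k=6, w=12: f(t) = 6*cos(12t)*u(t)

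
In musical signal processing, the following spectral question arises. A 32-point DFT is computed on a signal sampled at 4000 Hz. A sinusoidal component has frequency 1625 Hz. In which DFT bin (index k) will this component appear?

DFT frequency resolution = f_s/N = 4000/32 = 125 Hz
Bin index k = f_signal / resolution = 1625 / 125 = 13
The signal frequency 1625 Hz falls in DFT bin k = 13.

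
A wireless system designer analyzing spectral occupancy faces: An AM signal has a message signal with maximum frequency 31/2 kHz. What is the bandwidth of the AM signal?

In AM (double-sideband), the bandwidth is twice the message frequency.
BW = 2 * f_m = 2 * 31/2 kHz = 31 kHz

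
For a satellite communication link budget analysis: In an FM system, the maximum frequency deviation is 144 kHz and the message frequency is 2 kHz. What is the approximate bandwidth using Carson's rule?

Carson's rule: BW = 2*(delta_f + f_m)
= 2*(144 + 2) kHz = 292 kHz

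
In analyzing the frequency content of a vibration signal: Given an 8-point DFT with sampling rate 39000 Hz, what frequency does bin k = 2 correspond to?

The frequency of DFT bin k is: f_k = k * f_s / N
f_2 = 2 * 39000 / 8 = 9750 Hz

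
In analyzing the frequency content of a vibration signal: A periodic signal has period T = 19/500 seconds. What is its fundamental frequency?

The fundamental frequency is the reciprocal of the period.
f = 1/T = 1/(19/500) = 500/19 Hz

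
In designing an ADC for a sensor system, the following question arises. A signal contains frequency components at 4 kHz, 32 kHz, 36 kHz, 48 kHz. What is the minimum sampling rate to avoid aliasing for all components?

The highest frequency component is f_max = 48 kHz.
Nyquist rate = 2 * f_max = 2 * 48 kHz = 96 kHz.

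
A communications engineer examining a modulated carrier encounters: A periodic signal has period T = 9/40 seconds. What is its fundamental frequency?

The fundamental frequency is the reciprocal of the period.
f = 1/T = 1/(9/40) = 40/9 Hz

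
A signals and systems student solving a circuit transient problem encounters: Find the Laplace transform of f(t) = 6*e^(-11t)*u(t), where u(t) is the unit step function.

Standard Laplace transform pair:
e^(-at)*u(t) <-> 1/(s+a)
With a = 11: L{6*e^(-11t)*u(t)} = 6/(s+11), ROC: Re(s) > -11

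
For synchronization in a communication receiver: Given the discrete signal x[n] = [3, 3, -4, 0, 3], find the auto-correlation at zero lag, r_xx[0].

The auto-correlation at zero lag r_xx[0] equals the signal energy.
r_xx[0] = sum of x[n]^2 = 3^2 + 3^2 + (-4)^2 + 0^2 + 3^2
= 9 + 9 + 16 + 0 + 9 = 43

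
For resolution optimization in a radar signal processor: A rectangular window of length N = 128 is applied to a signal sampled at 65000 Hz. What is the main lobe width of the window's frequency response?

For a rectangular window of length N,
the main lobe width in frequency is 2*f_s/N.
= 2*65000/128 = 8125/8 Hz
This determines the minimum frequency separation for resolving two sinusoids.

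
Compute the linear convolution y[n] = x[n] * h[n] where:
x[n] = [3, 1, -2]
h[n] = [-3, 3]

y[n] = sum_k x[k]*h[n-k]. Output length = len(x) + len(h) - 1 = 3 + 2 - 1 = 4.
y[0] = 3*-3 = -9
y[1] = 1*-3 + 3*3 = 6
y[2] = -2*-3 + 1*3 = 9
y[3] = -2*3 = -6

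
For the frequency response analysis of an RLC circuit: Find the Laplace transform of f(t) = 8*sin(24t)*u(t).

Standard pair: sin(wt)*u(t) <-> w/(s^2+w^2)
With w = 24: L{8*sin(24t)*u(t)} = 192/(s^2+576)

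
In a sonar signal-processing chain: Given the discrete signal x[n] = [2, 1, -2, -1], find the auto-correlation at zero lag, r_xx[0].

The auto-correlation at zero lag r_xx[0] equals the signal energy.
r_xx[0] = sum of x[n]^2 = 2^2 + 1^2 + (-2)^2 + (-1)^2
= 4 + 1 + 4 + 1 = 10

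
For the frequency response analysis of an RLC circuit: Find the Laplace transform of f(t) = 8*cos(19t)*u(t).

Standard pair: cos(wt)*u(t) <-> s/(s^2+w^2)
With w = 19: L{8*cos(19t)*u(t)} = 8s/(s^2+361)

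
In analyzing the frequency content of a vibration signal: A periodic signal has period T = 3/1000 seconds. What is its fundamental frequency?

The fundamental frequency is the reciprocal of the period.
f = 1/T = 1/(3/1000) = 1000/3 Hz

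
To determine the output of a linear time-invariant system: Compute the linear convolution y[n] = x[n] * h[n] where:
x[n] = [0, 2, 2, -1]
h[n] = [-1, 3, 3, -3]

y[n] = sum_k x[k]*h[n-k]. Output length = len(x) + len(h) - 1 = 4 + 4 - 1 = 7.
y[0] = 0*-1 = 0
y[1] = 2*-1 + 0*3 = -2
y[2] = 2*-1 + 2*3 + 0*3 = 4
y[3] = -1*-1 + 2*3 + 2*3 + 0*-3 = 13
y[4] = -1*3 + 2*3 + 2*-3 = -3
y[5] = -1*3 + 2*-3 = -9
y[6] = -1*-3 = 3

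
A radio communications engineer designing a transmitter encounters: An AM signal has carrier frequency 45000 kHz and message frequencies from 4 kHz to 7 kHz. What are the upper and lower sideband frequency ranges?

Upper sideband (USB) = fc + [fm_low, fm_high] = 45000 + [4, 7] = [45004, 45007] kHz
Lower sideband (LSB) = fc - [fm_high, fm_low] = 45000 - [7, 4] = [44993, 44996] kHz
Total occupied spectrum: 44993 kHz to 45007 kHz (plus carrier at 45000 kHz)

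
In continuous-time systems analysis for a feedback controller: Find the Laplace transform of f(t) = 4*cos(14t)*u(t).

Standard pair: cos(wt)*u(t) <-> s/(s^2+w^2)
With w = 14: L{4*cos(14t)*u(t)} = 4s/(s^2+196)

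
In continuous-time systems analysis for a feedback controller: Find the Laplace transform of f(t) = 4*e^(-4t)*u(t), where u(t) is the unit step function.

Standard Laplace transform pair:
e^(-at)*u(t) <-> 1/(s+a)
With a = 4: L{4*e^(-4t)*u(t)} = 4/(s+4), ROC: Re(s) > -4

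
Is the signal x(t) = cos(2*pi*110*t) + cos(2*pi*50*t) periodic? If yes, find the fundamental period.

f1 = 110 Hz, f2 = 50 Hz
Period T1 = 1/110, T2 = 1/50
Ratio T1/T2 = 50/110, which is rational.
The signal is periodic with fundamental period T = 1/GCD(110,50) = 1/10 s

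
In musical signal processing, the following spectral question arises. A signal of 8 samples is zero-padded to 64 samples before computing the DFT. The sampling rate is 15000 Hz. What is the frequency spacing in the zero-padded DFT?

Original DFT: N = 8, resolution = f_s/N = 15000/8 = 1875 Hz
Zero-padded DFT: N = 64, resolution = f_s/N = 15000/64 = 1875/8 Hz
Zero-padding interpolates the spectrum (finer frequency grid)
but does NOT improve the true spectral resolution (ability to resolve close frequencies).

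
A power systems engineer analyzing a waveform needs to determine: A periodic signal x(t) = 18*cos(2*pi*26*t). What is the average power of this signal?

Average power of A*cos(wt) is A^2/2.
P = 18^2 / 2 = 324/2 = 162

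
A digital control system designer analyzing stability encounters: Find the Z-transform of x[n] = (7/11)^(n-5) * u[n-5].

Time-shifting property: if X(z) = Z{x[n]}, then Z{x[n-d]} = z^(-d) * X(z)
X(z) = z/(z - 7/11) for x[n] = (7/11)^n * u[n]
Z{x[n-5]} = z^(-5) * z/(z - 7/11) = z^(-4)/(z - 7/11)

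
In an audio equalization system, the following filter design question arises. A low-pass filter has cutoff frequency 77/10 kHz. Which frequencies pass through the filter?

A low-pass filter passes all frequencies below the cutoff frequency 77/10 kHz and attenuates higher frequencies.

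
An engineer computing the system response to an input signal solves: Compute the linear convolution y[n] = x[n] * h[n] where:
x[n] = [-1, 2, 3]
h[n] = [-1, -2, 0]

y[n] = sum_k x[k]*h[n-k]. Output length = len(x) + len(h) - 1 = 3 + 3 - 1 = 5.
y[0] = -1*-1 = 1
y[1] = 2*-1 + -1*-2 = 0
y[2] = 3*-1 + 2*-2 + -1*0 = -7
y[3] = 3*-2 + 2*0 = -6
y[4] = 3*0 = 0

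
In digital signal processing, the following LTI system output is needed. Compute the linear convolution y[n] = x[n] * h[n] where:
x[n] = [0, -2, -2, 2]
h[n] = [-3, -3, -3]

y[n] = sum_k x[k]*h[n-k]. Output length = len(x) + len(h) - 1 = 4 + 3 - 1 = 6.
y[0] = 0*-3 = 0
y[1] = -2*-3 + 0*-3 = 6
y[2] = -2*-3 + -2*-3 + 0*-3 = 12
y[3] = 2*-3 + -2*-3 + -2*-3 = 6
y[4] = 2*-3 + -2*-3 = 0
y[5] = 2*-3 = -6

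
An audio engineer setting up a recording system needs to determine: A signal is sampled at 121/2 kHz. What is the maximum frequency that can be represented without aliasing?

The maximum frequency that can be represented without aliasing
is the Nyquist frequency: f_max = f_s / 2 = 121/2 kHz / 2 = 121/4 kHz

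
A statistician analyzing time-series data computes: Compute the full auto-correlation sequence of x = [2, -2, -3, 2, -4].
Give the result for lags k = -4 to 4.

r_xx[k] = sum_m x[m]*x[m+k], indexed from 0, for k = -4 to 4:
  r_xx[-4] = x[4]*x[0] = -8
  r_xx[-3] = x[3]*x[0] + x[4]*x[1] = 12
  r_xx[-2] = x[2]*x[0] + x[3]*x[1] + x[4]*x[2] = 2
  r_xx[-1] = x[1]*x[0] + x[2]*x[1] + x[3]*x[2] + x[4]*x[3] = -12
  r_xx[0] = x[0]*x[0] + x[1]*x[1] + x[2]*x[2] + x[3]*x[3] + x[4]*x[4] = 37
  r_xx[1] = x[0]*x[1] + x[1]*x[2] + x[2]*x[3] + x[3]*x[4] = -12
  r_xx[2] = x[0]*x[2] + x[1]*x[3] + x[2]*x[4] = 2
  r_xx[3] = x[0]*x[3] + x[1]*x[4] = 12
  r_xx[4] = x[0]*x[4] = -8
r_xx = [-8, 12, 2, -12, 37, -12, 2, 12, -8]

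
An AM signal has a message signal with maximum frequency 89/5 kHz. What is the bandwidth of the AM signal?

In AM (double-sideband), the bandwidth is twice the message frequency.
BW = 2 * f_m = 2 * 89/5 kHz = 178/5 kHz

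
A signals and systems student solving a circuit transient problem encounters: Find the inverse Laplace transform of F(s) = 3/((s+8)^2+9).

Standard pair: w/((s+a)^2+w^2) <-> e^(-at)*sin(wt)*u(t)
With a=8, w=3: f(t) = e^(-8t)*sin(3t)*u(t)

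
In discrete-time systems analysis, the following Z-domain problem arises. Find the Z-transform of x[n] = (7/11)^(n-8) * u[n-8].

Time-shifting property: if X(z) = Z{x[n]}, then Z{x[n-d]} = z^(-d) * X(z)
X(z) = z/(z - 7/11) for x[n] = (7/11)^n * u[n]
Z{x[n-8]} = z^(-8) * z/(z - 7/11) = z^(-7)/(z - 7/11)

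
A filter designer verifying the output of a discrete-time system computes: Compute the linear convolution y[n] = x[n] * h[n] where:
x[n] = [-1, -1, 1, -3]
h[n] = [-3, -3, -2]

y[n] = sum_k x[k]*h[n-k]. Output length = len(x) + len(h) - 1 = 4 + 3 - 1 = 6.
y[0] = -1*-3 = 3
y[1] = -1*-3 + -1*-3 = 6
y[2] = 1*-3 + -1*-3 + -1*-2 = 2
y[3] = -3*-3 + 1*-3 + -1*-2 = 8
y[4] = -3*-3 + 1*-2 = 7
y[5] = -3*-2 = 6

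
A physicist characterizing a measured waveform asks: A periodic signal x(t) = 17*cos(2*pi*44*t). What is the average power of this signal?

Average power of A*cos(wt) is A^2/2.
P = 17^2 / 2 = 289/2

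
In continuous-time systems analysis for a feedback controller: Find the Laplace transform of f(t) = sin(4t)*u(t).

Standard pair: sin(wt)*u(t) <-> w/(s^2+w^2)
With w = 4: L{sin(4t)*u(t)} = 4/(s^2+16)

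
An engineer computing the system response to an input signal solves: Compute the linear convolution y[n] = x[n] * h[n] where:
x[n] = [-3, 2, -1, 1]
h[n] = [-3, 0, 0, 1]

y[n] = sum_k x[k]*h[n-k]. Output length = len(x) + len(h) - 1 = 4 + 4 - 1 = 7.
y[0] = -3*-3 = 9
y[1] = 2*-3 + -3*0 = -6
y[2] = -1*-3 + 2*0 + -3*0 = 3
y[3] = 1*-3 + -1*0 + 2*0 + -3*1 = -6
y[4] = 1*0 + -1*0 + 2*1 = 2
y[5] = 1*0 + -1*1 = -1
y[6] = 1*1 = 1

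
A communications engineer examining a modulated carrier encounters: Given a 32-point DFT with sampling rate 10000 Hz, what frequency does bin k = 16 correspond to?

The frequency of DFT bin k is: f_k = k * f_s / N
f_16 = 16 * 10000 / 32 = 5000 Hz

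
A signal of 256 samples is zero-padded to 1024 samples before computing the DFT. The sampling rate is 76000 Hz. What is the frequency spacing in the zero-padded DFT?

Original DFT: N = 256, resolution = f_s/N = 76000/256 = 2375/8 Hz
Zero-padded DFT: N = 1024, resolution = f_s/N = 76000/1024 = 2375/32 Hz
Zero-padding interpolates the spectrum (finer frequency grid)
but does NOT improve the true spectral resolution (ability to resolve close frequencies).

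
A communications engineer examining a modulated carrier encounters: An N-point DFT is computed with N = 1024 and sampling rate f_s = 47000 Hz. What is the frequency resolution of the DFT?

DFT frequency resolution = f_s / N
= 47000 / 1024 = 5875/128 Hz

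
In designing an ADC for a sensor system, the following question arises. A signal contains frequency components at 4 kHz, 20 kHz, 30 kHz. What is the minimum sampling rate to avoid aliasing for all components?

The highest frequency component is f_max = 30 kHz.
Nyquist rate = 2 * f_max = 2 * 30 kHz = 60 kHz.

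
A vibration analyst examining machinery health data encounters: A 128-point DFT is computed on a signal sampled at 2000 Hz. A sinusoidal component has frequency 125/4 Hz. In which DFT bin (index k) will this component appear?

DFT frequency resolution = f_s/N = 2000/128 = 125/8 Hz
Bin index k = f_signal / resolution = 125/4 / 125/8 = 2
The signal frequency 125/4 Hz falls in DFT bin k = 2.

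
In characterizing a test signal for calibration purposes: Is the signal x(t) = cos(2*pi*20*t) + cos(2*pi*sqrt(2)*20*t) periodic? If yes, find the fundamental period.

f1 = 20 Hz, f2 = 20*sqrt(2) Hz
Ratio f2/f1 = sqrt(2), which is irrational.
Since the frequency ratio is irrational, no common period exists.
The signal is not periodic.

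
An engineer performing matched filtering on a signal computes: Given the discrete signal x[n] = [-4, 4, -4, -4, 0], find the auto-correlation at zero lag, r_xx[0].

The auto-correlation at zero lag r_xx[0] equals the signal energy.
r_xx[0] = sum of x[n]^2 = (-4)^2 + 4^2 + (-4)^2 + (-4)^2 + 0^2
= 16 + 16 + 16 + 16 + 0 = 64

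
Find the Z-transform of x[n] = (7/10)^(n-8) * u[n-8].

Time-shifting property: if X(z) = Z{x[n]}, then Z{x[n-d]} = z^(-d) * X(z)
X(z) = z/(z - 7/10) for x[n] = (7/10)^n * u[n]
Z{x[n-8]} = z^(-8) * z/(z - 7/10) = z^(-7)/(z - 7/10)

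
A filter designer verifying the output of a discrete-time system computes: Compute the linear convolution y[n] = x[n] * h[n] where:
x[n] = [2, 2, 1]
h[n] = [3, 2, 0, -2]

y[n] = sum_k x[k]*h[n-k]. Output length = len(x) + len(h) - 1 = 3 + 4 - 1 = 6.
y[0] = 2*3 = 6
y[1] = 2*3 + 2*2 = 10
y[2] = 1*3 + 2*2 + 2*0 = 7
y[3] = 1*2 + 2*0 + 2*-2 = -2
y[4] = 1*0 + 2*-2 = -4
y[5] = 1*-2 = -2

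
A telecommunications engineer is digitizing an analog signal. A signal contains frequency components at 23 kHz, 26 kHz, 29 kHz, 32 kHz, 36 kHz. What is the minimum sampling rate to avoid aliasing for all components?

The highest frequency component is f_max = 36 kHz.
Nyquist rate = 2 * f_max = 2 * 36 kHz = 72 kHz.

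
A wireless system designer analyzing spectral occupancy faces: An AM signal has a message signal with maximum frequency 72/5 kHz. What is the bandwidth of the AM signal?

In AM (double-sideband), the bandwidth is twice the message frequency.
BW = 2 * f_m = 2 * 72/5 kHz = 144/5 kHz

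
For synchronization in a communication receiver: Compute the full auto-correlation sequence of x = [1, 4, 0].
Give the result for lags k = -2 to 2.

r_xx[k] = sum_m x[m]*x[m+k], indexed from 0, for k = -2 to 2:
  r_xx[-2] = x[2]*x[0] = 0
  r_xx[-1] = x[1]*x[0] + x[2]*x[1] = 4
  r_xx[0] = x[0]*x[0] + x[1]*x[1] + x[2]*x[2] = 17
  r_xx[1] = x[0]*x[1] + x[1]*x[2] = 4
  r_xx[2] = x[0]*x[2] = 0
r_xx = [0, 4, 17, 4, 0]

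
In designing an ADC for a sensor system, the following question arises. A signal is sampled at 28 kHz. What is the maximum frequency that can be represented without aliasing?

The maximum frequency that can be represented without aliasing
is the Nyquist frequency: f_max = f_s / 2 = 28 kHz / 2 = 14 kHz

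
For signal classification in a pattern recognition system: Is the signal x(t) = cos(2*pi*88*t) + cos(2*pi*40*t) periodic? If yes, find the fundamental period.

f1 = 88 Hz, f2 = 40 Hz
Period T1 = 1/88, T2 = 1/40
Ratio T1/T2 = 40/88, which is rational.
The signal is periodic with fundamental period T = 1/GCD(88,40) = 1/8 s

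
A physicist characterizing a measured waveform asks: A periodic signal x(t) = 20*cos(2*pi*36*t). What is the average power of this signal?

Average power of A*cos(wt) is A^2/2.
P = 20^2 / 2 = 400/2 = 200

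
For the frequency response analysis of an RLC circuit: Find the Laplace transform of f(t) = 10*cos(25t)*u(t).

Standard pair: cos(wt)*u(t) <-> s/(s^2+w^2)
With w = 25: L{10*cos(25t)*u(t)} = 10s/(s^2+625)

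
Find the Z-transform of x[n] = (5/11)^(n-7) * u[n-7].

Time-shifting property: if X(z) = Z{x[n]}, then Z{x[n-d]} = z^(-d) * X(z)
X(z) = z/(z - 5/11) for x[n] = (5/11)^n * u[n]
Z{x[n-7]} = z^(-7) * z/(z - 5/11) = z^(-6)/(z - 5/11)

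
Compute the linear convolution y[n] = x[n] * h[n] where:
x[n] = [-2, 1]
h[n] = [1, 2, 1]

y[n] = sum_k x[k]*h[n-k]. Output length = len(x) + len(h) - 1 = 2 + 3 - 1 = 4.
y[0] = -2*1 = -2
y[1] = 1*1 + -2*2 = -3
y[2] = 1*2 + -2*1 = 0
y[3] = 1*1 = 1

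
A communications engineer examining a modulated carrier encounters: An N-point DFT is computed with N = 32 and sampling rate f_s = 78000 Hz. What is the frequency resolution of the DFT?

DFT frequency resolution = f_s / N
= 78000 / 32 = 4875/2 Hz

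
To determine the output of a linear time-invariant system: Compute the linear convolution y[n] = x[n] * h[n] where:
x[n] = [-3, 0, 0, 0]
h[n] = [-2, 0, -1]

y[n] = sum_k x[k]*h[n-k]. Output length = len(x) + len(h) - 1 = 4 + 3 - 1 = 6.
y[0] = -3*-2 = 6
y[1] = 0*-2 + -3*0 = 0
y[2] = 0*-2 + 0*0 + -3*-1 = 3
y[3] = 0*-2 + 0*0 + 0*-1 = 0
y[4] = 0*0 + 0*-1 = 0
y[5] = 0*-1 = 0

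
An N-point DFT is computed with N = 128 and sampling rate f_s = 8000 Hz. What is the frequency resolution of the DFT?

DFT frequency resolution = f_s / N
= 8000 / 128 = 125/2 Hz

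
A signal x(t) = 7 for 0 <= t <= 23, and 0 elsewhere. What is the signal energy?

Energy = integral of |x(t)|^2 dt over the signal duration
= 7^2 * 23 = 49 * 23 = 1127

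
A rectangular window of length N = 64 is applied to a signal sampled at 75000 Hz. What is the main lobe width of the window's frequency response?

For a rectangular window of length N,
the main lobe width in frequency is 2*f_s/N.
= 2*75000/64 = 9375/4 Hz
This determines the minimum frequency separation for resolving two sinusoids.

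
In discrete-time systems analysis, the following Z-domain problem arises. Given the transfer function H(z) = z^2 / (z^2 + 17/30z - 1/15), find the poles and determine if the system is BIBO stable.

Poles are roots of the denominator: z^2 + 17/30z - 1/15 = 0.
Quadratic formula: z = [-(17/30) +/- sqrt((17/30)^2 - 4*(-1/15))] / 2
Discriminant = 289/900 + 4/15 = 529/900; sqrt = 23/30.
z = (-17/30 +/- 23/30) / 2 => z = 1/10 or z = -2/3.
|p1| = 1/10, |p2| = 2/3.
For BIBO stability, all poles must lie inside the unit circle (|p| < 1).
System is STABLE since both |p| < 1.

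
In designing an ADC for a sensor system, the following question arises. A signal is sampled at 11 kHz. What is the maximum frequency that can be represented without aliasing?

The maximum frequency that can be represented without aliasing
is the Nyquist frequency: f_max = f_s / 2 = 11 kHz / 2 = 11/2 kHz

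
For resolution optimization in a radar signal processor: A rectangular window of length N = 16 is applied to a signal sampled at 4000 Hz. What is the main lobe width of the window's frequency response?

For a rectangular window of length N,
the main lobe width in frequency is 2*f_s/N.
= 2*4000/16 = 500 Hz
This determines the minimum frequency separation for resolving two sinusoids.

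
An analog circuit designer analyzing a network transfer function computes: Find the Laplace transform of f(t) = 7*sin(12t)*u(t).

Standard pair: sin(wt)*u(t) <-> w/(s^2+w^2)
With w = 12: L{7*sin(12t)*u(t)} = 84/(s^2+144)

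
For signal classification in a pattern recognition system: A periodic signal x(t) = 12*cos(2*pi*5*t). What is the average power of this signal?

Average power of A*cos(wt) is A^2/2.
P = 12^2 / 2 = 144/2 = 72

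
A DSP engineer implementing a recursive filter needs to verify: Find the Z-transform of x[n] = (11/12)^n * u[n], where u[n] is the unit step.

The Z-transform of a^n * u[n] is z/(z-a) for |z| > |a|.
Here a = 11/12, so X(z) = z/(z - (11/12)) = 12z/(12z - 11)
ROC: |z| > 11/12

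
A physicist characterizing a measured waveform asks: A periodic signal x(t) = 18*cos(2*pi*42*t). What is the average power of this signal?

Average power of A*cos(wt) is A^2/2.
P = 18^2 / 2 = 324/2 = 162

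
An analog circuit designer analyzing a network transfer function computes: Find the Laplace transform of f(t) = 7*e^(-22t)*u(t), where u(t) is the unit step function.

Standard Laplace transform pair:
e^(-at)*u(t) <-> 1/(s+a)
With a = 22: L{7*e^(-22t)*u(t)} = 7/(s+22), ROC: Re(s) > -22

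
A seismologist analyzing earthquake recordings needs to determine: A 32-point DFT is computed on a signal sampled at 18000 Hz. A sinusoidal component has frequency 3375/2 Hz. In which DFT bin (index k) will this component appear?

DFT frequency resolution = f_s/N = 18000/32 = 1125/2 Hz
Bin index k = f_signal / resolution = 3375/2 / 1125/2 = 3
The signal frequency 3375/2 Hz falls in DFT bin k = 3.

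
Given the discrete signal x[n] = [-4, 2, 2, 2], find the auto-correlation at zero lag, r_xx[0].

The auto-correlation at zero lag r_xx[0] equals the signal energy.
r_xx[0] = sum of x[n]^2 = (-4)^2 + 2^2 + 2^2 + 2^2
= 16 + 4 + 4 + 4 = 28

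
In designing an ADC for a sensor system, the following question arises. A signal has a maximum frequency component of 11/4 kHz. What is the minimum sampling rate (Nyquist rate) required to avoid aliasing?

By the Nyquist-Shannon sampling theorem,
the minimum sampling rate (Nyquist rate) must be at least 2 * f_max.
Nyquist rate = 2 * 11/4 kHz = 11/2 kHz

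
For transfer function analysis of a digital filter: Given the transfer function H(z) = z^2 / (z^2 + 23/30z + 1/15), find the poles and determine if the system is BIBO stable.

Poles are roots of the denominator: z^2 + 23/30z + 1/15 = 0.
Quadratic formula: z = [-(23/30) +/- sqrt((23/30)^2 - 4*(1/15))] / 2
Discriminant = 529/900 - 4/15 = 289/900; sqrt = 17/30.
z = (-23/30 +/- 17/30) / 2 => z = -1/10 or z = -2/3.
|p1| = 2/3, |p2| = 1/10.
For BIBO stability, all poles must lie inside the unit circle (|p| < 1).
System is STABLE since both |p| < 1.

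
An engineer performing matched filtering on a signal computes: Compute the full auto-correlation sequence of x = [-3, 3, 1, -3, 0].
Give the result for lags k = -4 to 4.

r_xx[k] = sum_m x[m]*x[m+k], indexed from 0, for k = -4 to 4:
  r_xx[-4] = x[4]*x[0] = 0
  r_xx[-3] = x[3]*x[0] + x[4]*x[1] = 9
  r_xx[-2] = x[2]*x[0] + x[3]*x[1] + x[4]*x[2] = -12
  r_xx[-1] = x[1]*x[0] + x[2]*x[1] + x[3]*x[2] + x[4]*x[3] = -9
  r_xx[0] = x[0]*x[0] + x[1]*x[1] + x[2]*x[2] + x[3]*x[3] + x[4]*x[4] = 28
  r_xx[1] = x[0]*x[1] + x[1]*x[2] + x[2]*x[3] + x[3]*x[4] = -9
  r_xx[2] = x[0]*x[2] + x[1]*x[3] + x[2]*x[4] = -12
  r_xx[3] = x[0]*x[3] + x[1]*x[4] = 9
  r_xx[4] = x[0]*x[4] = 0
r_xx = [0, 9, -12, -9, 28, -9, -12, 9, 0]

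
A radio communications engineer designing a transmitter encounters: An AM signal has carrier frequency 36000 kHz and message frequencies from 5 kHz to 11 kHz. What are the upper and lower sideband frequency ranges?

Upper sideband (USB) = fc + [fm_low, fm_high] = 36000 + [5, 11] = [36005, 36011] kHz
Lower sideband (LSB) = fc - [fm_high, fm_low] = 36000 - [11, 5] = [35989, 35995] kHz
Total occupied spectrum: 35989 kHz to 36011 kHz (plus carrier at 36000 kHz)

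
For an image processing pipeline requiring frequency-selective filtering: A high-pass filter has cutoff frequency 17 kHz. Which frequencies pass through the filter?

A high-pass filter passes all frequencies above the cutoff frequency 17 kHz and attenuates lower frequencies.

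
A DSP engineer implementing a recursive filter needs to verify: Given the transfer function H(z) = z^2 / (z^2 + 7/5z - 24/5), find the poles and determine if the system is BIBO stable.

Poles are roots of the denominator: z^2 + 7/5z - 24/5 = 0.
Quadratic formula: z = [-(7/5) +/- sqrt((7/5)^2 - 4*(-24/5))] / 2
Discriminant = 49/25 + 96/5 = 529/25; sqrt = 23/5.
z = (-7/5 +/- 23/5) / 2 => z = 8/5 or z = -3.
|p1| = 8/5, |p2| = 3.
For BIBO stability, all poles must lie inside the unit circle (|p| < 1).
System is UNSTABLE since at least one |p| >= 1.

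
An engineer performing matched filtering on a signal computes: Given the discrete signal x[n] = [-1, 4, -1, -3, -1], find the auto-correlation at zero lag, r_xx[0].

The auto-correlation at zero lag r_xx[0] equals the signal energy.
r_xx[0] = sum of x[n]^2 = (-1)^2 + 4^2 + (-1)^2 + (-3)^2 + (-1)^2
= 1 + 16 + 1 + 9 + 1 = 28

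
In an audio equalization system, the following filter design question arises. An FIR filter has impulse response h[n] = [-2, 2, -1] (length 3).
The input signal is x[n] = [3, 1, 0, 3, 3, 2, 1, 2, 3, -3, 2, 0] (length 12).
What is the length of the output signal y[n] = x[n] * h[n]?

For linear convolution, the output length is:
len(y) = len(x) + len(h) - 1 = 12 + 3 - 1 = 14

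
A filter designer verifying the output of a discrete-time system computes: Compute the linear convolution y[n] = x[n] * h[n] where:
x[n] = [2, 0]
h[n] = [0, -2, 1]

y[n] = sum_k x[k]*h[n-k]. Output length = len(x) + len(h) - 1 = 2 + 3 - 1 = 4.
y[0] = 2*0 = 0
y[1] = 0*0 + 2*-2 = -4
y[2] = 0*-2 + 2*1 = 2
y[3] = 0*1 = 0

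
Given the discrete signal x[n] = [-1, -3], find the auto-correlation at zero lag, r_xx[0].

The auto-correlation at zero lag r_xx[0] equals the signal energy.
r_xx[0] = sum of x[n]^2 = (-1)^2 + (-3)^2
= 1 + 9 = 10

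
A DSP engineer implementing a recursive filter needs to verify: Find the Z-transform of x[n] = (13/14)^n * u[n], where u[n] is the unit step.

The Z-transform of a^n * u[n] is z/(z-a) for |z| > |a|.
Here a = 13/14, so X(z) = z/(z - (13/14)) = 14z/(14z - 13)
ROC: |z| > 13/14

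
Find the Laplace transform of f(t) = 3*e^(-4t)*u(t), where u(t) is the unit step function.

Standard Laplace transform pair:
e^(-at)*u(t) <-> 1/(s+a)
With a = 4: L{3*e^(-4t)*u(t)} = 3/(s+4), ROC: Re(s) > -4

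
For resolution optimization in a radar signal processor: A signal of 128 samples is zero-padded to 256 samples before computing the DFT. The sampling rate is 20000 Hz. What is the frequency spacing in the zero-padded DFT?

Original DFT: N = 128, resolution = f_s/N = 20000/128 = 625/4 Hz
Zero-padded DFT: N = 256, resolution = f_s/N = 20000/256 = 625/8 Hz
Zero-padding interpolates the spectrum (finer frequency grid)
but does NOT improve the true spectral resolution (ability to resolve close frequencies).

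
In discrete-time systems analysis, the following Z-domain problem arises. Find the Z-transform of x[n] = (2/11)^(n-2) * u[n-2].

Time-shifting property: if X(z) = Z{x[n]}, then Z{x[n-d]} = z^(-d) * X(z)
X(z) = z/(z - 2/11) for x[n] = (2/11)^n * u[n]
Z{x[n-2]} = z^(-2) * z/(z - 2/11) = z^(-1)/(z - 2/11)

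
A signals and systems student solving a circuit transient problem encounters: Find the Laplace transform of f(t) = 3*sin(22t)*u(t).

Standard pair: sin(wt)*u(t) <-> w/(s^2+w^2)
With w = 22: L{3*sin(22t)*u(t)} = 66/(s^2+484)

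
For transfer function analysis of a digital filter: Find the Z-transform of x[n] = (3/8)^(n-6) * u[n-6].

Time-shifting property: if X(z) = Z{x[n]}, then Z{x[n-d]} = z^(-d) * X(z)
X(z) = z/(z - 3/8) for x[n] = (3/8)^n * u[n]
Z{x[n-6]} = z^(-6) * z/(z - 3/8) = z^(-5)/(z - 3/8)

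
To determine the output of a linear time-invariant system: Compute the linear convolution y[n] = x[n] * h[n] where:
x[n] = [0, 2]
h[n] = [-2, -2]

y[n] = sum_k x[k]*h[n-k]. Output length = len(x) + len(h) - 1 = 2 + 2 - 1 = 3.
y[0] = 0*-2 = 0
y[1] = 2*-2 + 0*-2 = -4
y[2] = 2*-2 = -4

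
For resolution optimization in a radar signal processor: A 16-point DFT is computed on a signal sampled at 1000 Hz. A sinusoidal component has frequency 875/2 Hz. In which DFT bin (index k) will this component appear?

DFT frequency resolution = f_s/N = 1000/16 = 125/2 Hz
Bin index k = f_signal / resolution = 875/2 / 125/2 = 7
The signal frequency 875/2 Hz falls in DFT bin k = 7.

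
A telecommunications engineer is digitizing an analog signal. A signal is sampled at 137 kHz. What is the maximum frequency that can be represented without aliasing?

The maximum frequency that can be represented without aliasing
is the Nyquist frequency: f_max = f_s / 2 = 137 kHz / 2 = 137/2 kHz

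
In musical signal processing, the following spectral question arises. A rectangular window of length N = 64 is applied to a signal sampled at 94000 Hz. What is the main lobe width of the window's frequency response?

For a rectangular window of length N,
the main lobe width in frequency is 2*f_s/N.
= 2*94000/64 = 5875/2 Hz
This determines the minimum frequency separation for resolving two sinusoids.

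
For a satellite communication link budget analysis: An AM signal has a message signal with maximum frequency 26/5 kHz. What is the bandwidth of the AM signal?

In AM (double-sideband), the bandwidth is twice the message frequency.
BW = 2 * f_m = 2 * 26/5 kHz = 52/5 kHz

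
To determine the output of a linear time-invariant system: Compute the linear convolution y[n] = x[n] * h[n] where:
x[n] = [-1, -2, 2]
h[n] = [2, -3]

y[n] = sum_k x[k]*h[n-k]. Output length = len(x) + len(h) - 1 = 3 + 2 - 1 = 4.
y[0] = -1*2 = -2
y[1] = -2*2 + -1*-3 = -1
y[2] = 2*2 + -2*-3 = 10
y[3] = 2*-3 = -6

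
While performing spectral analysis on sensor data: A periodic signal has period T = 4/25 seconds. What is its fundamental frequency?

The fundamental frequency is the reciprocal of the period.
f = 1/T = 1/(4/25) = 25/4 Hz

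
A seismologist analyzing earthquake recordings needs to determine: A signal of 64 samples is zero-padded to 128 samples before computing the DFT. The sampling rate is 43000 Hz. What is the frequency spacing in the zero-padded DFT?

Original DFT: N = 64, resolution = f_s/N = 43000/64 = 5375/8 Hz
Zero-padded DFT: N = 128, resolution = f_s/N = 43000/128 = 5375/16 Hz
Zero-padding interpolates the spectrum (finer frequency grid)
but does NOT improve the true spectral resolution (ability to resolve close frequencies).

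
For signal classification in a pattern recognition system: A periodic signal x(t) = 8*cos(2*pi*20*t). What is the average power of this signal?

Average power of A*cos(wt) is A^2/2.
P = 8^2 / 2 = 64/2 = 32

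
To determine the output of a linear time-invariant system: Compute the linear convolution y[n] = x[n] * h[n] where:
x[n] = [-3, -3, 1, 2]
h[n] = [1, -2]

y[n] = sum_k x[k]*h[n-k]. Output length = len(x) + len(h) - 1 = 4 + 2 - 1 = 5.
y[0] = -3*1 = -3
y[1] = -3*1 + -3*-2 = 3
y[2] = 1*1 + -3*-2 = 7
y[3] = 2*1 + 1*-2 = 0
y[4] = 2*-2 = -4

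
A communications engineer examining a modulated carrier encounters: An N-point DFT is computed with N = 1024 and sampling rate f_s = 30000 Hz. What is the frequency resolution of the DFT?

DFT frequency resolution = f_s / N
= 30000 / 1024 = 1875/64 Hz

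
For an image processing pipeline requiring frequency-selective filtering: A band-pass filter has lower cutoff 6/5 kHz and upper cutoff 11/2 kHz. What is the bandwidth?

Bandwidth = f_high - f_low
= 11/2 kHz - 6/5 kHz = 43/10 kHz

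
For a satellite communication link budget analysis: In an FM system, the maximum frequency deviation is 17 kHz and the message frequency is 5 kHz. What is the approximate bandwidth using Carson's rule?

Carson's rule: BW = 2*(delta_f + f_m)
= 2*(17 + 5) kHz = 44 kHz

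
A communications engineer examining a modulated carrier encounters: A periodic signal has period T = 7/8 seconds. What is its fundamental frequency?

The fundamental frequency is the reciprocal of the period.
f = 1/T = 1/(7/8) = 8/7 Hz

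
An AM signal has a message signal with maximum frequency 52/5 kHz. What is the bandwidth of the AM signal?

In AM (double-sideband), the bandwidth is twice the message frequency.
BW = 2 * f_m = 2 * 52/5 kHz = 104/5 kHz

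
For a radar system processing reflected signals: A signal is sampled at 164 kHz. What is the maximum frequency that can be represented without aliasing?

The maximum frequency that can be represented without aliasing
is the Nyquist frequency: f_max = f_s / 2 = 164 kHz / 2 = 82 kHz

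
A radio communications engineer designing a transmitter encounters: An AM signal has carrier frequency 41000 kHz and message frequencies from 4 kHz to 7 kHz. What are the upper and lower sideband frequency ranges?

Upper sideband (USB) = fc + [fm_low, fm_high] = 41000 + [4, 7] = [41004, 41007] kHz
Lower sideband (LSB) = fc - [fm_high, fm_low] = 41000 - [7, 4] = [40993, 40996] kHz
Total occupied spectrum: 40993 kHz to 41007 kHz (plus carrier at 41000 kHz)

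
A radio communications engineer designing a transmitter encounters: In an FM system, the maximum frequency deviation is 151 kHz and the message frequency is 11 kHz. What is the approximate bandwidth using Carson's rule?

Carson's rule: BW = 2*(delta_f + f_m)
= 2*(151 + 11) kHz = 324 kHz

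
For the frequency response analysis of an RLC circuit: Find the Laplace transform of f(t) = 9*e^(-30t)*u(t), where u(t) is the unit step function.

Standard Laplace transform pair:
e^(-at)*u(t) <-> 1/(s+a)
With a = 30: L{9*e^(-30t)*u(t)} = 9/(s+30), ROC: Re(s) > -30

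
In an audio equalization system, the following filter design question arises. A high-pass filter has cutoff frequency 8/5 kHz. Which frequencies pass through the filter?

A high-pass filter passes all frequencies above the cutoff frequency 8/5 kHz and attenuates lower frequencies.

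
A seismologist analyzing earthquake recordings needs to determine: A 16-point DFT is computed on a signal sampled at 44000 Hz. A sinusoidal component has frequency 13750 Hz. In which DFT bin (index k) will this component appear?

DFT frequency resolution = f_s/N = 44000/16 = 2750 Hz
Bin index k = f_signal / resolution = 13750 / 2750 = 5
The signal frequency 13750 Hz falls in DFT bin k = 5.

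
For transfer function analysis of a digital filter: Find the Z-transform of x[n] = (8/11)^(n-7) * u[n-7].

Time-shifting property: if X(z) = Z{x[n]}, then Z{x[n-d]} = z^(-d) * X(z)
X(z) = z/(z - 8/11) for x[n] = (8/11)^n * u[n]
Z{x[n-7]} = z^(-7) * z/(z - 8/11) = z^(-6)/(z - 8/11)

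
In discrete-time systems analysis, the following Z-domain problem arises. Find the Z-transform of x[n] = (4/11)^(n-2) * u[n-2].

Time-shifting property: if X(z) = Z{x[n]}, then Z{x[n-d]} = z^(-d) * X(z)
X(z) = z/(z - 4/11) for x[n] = (4/11)^n * u[n]
Z{x[n-2]} = z^(-2) * z/(z - 4/11) = z^(-1)/(z - 4/11)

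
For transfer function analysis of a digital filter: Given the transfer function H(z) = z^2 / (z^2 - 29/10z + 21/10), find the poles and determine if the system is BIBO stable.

Poles are roots of the denominator: z^2 - 29/10z + 21/10 = 0.
Quadratic formula: z = [-(-29/10) +/- sqrt((-29/10)^2 - 4*(21/10))] / 2
Discriminant = 841/100 - 42/5 = 1/100; sqrt = 1/10.
z = (29/10 +/- 1/10) / 2 => z = 3/2 or z = 7/5.
|p1| = 3/2, |p2| = 7/5.
For BIBO stability, all poles must lie inside the unit circle (|p| < 1).
System is UNSTABLE since at least one |p| >= 1.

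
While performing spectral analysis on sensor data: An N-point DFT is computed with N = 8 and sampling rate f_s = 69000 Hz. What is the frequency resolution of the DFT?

DFT frequency resolution = f_s / N
= 69000 / 8 = 8625 Hz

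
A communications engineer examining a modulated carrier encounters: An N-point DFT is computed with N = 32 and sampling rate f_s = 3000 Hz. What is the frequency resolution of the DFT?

DFT frequency resolution = f_s / N
= 3000 / 32 = 375/4 Hz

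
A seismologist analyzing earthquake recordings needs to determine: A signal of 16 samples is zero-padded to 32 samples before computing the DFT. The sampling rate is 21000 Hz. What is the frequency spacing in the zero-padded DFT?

Original DFT: N = 16, resolution = f_s/N = 21000/16 = 2625/2 Hz
Zero-padded DFT: N = 32, resolution = f_s/N = 21000/32 = 2625/4 Hz
Zero-padding interpolates the spectrum (finer frequency grid)
but does NOT improve the true spectral resolution (ability to resolve close frequencies).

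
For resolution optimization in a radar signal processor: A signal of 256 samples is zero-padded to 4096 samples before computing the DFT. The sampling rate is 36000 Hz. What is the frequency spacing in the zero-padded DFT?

Original DFT: N = 256, resolution = f_s/N = 36000/256 = 1125/8 Hz
Zero-padded DFT: N = 4096, resolution = f_s/N = 36000/4096 = 1125/128 Hz
Zero-padding interpolates the spectrum (finer frequency grid)
but does NOT improve the true spectral resolution (ability to resolve close frequencies).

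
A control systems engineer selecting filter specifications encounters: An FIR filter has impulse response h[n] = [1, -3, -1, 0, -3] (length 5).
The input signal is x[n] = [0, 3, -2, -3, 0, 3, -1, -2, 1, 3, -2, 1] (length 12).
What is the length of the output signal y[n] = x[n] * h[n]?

For linear convolution, the output length is:
len(y) = len(x) + len(h) - 1 = 12 + 5 - 1 = 16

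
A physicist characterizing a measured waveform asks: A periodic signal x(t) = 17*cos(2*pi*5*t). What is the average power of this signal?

Average power of A*cos(wt) is A^2/2.
P = 17^2 / 2 = 289/2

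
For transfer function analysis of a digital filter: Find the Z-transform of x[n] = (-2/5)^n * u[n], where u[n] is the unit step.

The Z-transform of a^n * u[n] is z/(z-a) for |z| > |a|.
Here a = -2/5, so X(z) = z/(z - (-2/5)) = 5z/(5z + 2)
ROC: |z| > 2/5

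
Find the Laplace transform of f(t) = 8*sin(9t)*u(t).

Standard pair: sin(wt)*u(t) <-> w/(s^2+w^2)
With w = 9: L{8*sin(9t)*u(t)} = 72/(s^2+81)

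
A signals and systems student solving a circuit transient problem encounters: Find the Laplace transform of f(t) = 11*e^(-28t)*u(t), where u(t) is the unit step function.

Standard Laplace transform pair:
e^(-at)*u(t) <-> 1/(s+a)
With a = 28: L{11*e^(-28t)*u(t)} = 11/(s+28), ROC: Re(s) > -28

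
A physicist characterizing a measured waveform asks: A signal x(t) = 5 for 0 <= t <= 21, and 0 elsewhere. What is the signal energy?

Energy = integral of |x(t)|^2 dt over the signal duration
= 5^2 * 21 = 25 * 21 = 525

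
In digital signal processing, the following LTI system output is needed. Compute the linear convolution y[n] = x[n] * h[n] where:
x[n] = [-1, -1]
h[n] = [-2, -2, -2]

y[n] = sum_k x[k]*h[n-k]. Output length = len(x) + len(h) - 1 = 2 + 3 - 1 = 4.
y[0] = -1*-2 = 2
y[1] = -1*-2 + -1*-2 = 4
y[2] = -1*-2 + -1*-2 = 4
y[3] = -1*-2 = 2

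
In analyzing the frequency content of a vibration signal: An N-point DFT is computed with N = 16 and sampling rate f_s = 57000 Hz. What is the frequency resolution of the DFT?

DFT frequency resolution = f_s / N
= 57000 / 16 = 7125/2 Hz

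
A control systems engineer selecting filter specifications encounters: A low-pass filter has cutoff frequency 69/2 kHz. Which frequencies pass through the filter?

A low-pass filter passes all frequencies below the cutoff frequency 69/2 kHz and attenuates higher frequencies.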